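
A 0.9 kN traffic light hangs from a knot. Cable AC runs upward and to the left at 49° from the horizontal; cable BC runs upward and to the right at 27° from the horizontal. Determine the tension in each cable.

T_AC = 0.8265 kN, T_BC = 0.6085 kN

ΣF_x = 0: −T_AC·cos49° + T_BC·cos27° = 0 → T_BC = 0.736312·T_AC.
ΣF_y = 0: T_AC·sin49° + T_BC·sin27° = 0.9.
Substitute: T_AC·(0.75471 + 0.736312·0.45399) = 0.9 → T_AC = 0.826455 ≈ 0.8265 kN.
Then T_BC = 0.736312 × 0.826455 = 0.6085 kN.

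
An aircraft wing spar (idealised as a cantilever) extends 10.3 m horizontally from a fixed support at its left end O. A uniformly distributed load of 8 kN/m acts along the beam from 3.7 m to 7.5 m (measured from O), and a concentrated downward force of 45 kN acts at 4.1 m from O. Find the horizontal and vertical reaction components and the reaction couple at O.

Resultant of the distributed load: 8 × 3.8 = 30.4 kN at 5.6 m from O.
ΣF_x = 0: O_x = 0.
ΣF_y = 0: O_y − 8·3.8 − 45 = 0 → O_y = 75.40 kN.
ΣM about O: M_O − (8·3.8)·5.6 − 45·4.1 = 0 → M_O = 354.7 kN·m.

O_x = 0, O_y = 75.40 kN, M_O = 354.7 kN·m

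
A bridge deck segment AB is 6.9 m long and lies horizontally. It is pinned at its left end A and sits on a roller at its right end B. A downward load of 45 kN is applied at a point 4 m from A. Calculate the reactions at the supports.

A_x = 0, A_y = 18.91 kN, B_y = 26.09 kN

Moments about A: B_y·6.9 − 45·4 = 0 → B_y = 180/6.9 = 26.087 ≈ 26.09 kN.
ΣF_y = 0: A_y + 26.087 − 45 = 0 → A_y = 18.91 kN.
ΣF_x = 0: no horizontal applied forces, so A_x = 0.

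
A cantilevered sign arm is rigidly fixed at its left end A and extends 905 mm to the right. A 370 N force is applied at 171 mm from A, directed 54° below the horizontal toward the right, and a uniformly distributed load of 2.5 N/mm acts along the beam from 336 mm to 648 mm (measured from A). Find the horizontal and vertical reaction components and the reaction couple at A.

A_x = -217.5 N, A_y = 1079 N, M_A = 434900 N·mm

Resultant of the distributed load: 2.5 × 312 = 780 N at 492 mm from A.
ΣF_x = 0: A_x + 370·cos54° = 0 → A_x = -217.5 N.
ΣF_y = 0: A_y − 370·sin54° − 2.5·312 = 0 → A_y = 1079 N.
ΣM about A: M_A − 370·sin54°·171 − (2.5·312)·492 = 0 → M_A = 434900 N·mm.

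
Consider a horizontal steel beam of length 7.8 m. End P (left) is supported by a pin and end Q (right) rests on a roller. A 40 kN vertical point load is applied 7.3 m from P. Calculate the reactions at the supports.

P_x = 0, P_y = 2.564 kN, Q_y = 37.44 kN

ΣM about P: Q_y·7.8 − 40·7.3 = 0 → Q_y = 292/7.8 = 37.4359 ≈ 37.44 kN.
ΣF_y = 0: P_y + 37.4359 − 40 = 0 → P_y = 2.564 kN.
ΣF_x = 0: no horizontal applied forces, so P_x = 0.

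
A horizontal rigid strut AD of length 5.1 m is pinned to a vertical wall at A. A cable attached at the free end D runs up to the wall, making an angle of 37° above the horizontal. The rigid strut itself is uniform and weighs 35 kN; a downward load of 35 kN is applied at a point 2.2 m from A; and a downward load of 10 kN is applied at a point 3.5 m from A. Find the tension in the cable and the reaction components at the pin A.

T = 65.57 kN, A_x = 52.37 kN, A_y = 40.54 kN

ΣM about A: T·sin37°·5.1 − 35·2.55 − 35·2.2 − 10·3.5 = 0 → T = 201.25/(5.1·0.601815) = 65.5696 ≈ 65.57 kN.
ΣF_x = 0: A_x − T·cos37° = 0 → A_x = 65.5696 × 0.798636 = 52.37 kN.
ΣF_y = 0: A_y + T·sin37° − 35 − 35 − 10 = 0 → A_y = 80 − 65.5696 × 0.601815 = 40.54 kN.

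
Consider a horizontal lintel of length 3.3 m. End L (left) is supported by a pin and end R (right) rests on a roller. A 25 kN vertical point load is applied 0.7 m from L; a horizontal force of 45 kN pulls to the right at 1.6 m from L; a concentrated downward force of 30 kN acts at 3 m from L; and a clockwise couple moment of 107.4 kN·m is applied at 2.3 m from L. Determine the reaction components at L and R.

L_x = -45.00 kN, L_y = -10.12 kN, R_y = 65.12 kN

ΣM about L: R_y·3.3 − 25·0.7 − 30·3 − 107.4 = 0 → R_y = 214.9/3.3 = 65.1212 ≈ 65.12 kN.
ΣF_y = 0: L_y + 65.1212 − 25 − 30 = 0 → L_y = -10.12 kN.
ΣF_x = 0: L_x + 45 = 0 → L_x = -45.00 kN.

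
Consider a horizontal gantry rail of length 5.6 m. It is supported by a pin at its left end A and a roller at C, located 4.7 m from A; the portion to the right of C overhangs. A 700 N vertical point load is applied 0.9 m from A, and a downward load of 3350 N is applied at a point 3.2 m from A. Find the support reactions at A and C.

A_x = 0, A_y = 1635 N, C_y = 2415 N

Taking moments about A: C_y·4.7 − 700·0.9 − 3350·3.2 = 0 → C_y = 11350/4.7 = 2414.89 ≈ 2415 N.
ΣF_y = 0: A_y + 2414.89 − 700 − 3350 = 0 → A_y = 1635 N.
ΣF_x = 0: no horizontal applied forces, so A_x = 0.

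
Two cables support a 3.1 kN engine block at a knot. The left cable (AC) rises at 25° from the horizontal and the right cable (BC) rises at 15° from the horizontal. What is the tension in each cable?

T_AC = 4.658 kN, T_BC = 4.371 kN

ΣF_x = 0: −T_AC·cos25° + T_BC·cos15° = 0 → T_BC = 0.938279·T_AC.
ΣF_y = 0: T_AC·sin25° + T_BC·sin15° = 3.1.
Substitute: T_AC·(0.422618 + 0.938279·0.258819) = 3.1 → T_AC = 4.65841 ≈ 4.658 kN.
Then T_BC = 0.938279 × 4.65841 = 4.371 kN.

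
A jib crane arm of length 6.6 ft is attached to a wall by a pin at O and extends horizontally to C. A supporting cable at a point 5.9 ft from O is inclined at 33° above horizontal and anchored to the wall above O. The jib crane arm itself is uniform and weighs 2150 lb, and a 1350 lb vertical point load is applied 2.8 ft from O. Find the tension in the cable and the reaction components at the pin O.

ΣM about O: T·sin33°·5.9 − 2150·3.3 − 1350·2.8 = 0 → T = 10875/(5.9·0.544639) = 3384.3 ≈ 3384 lb.
ΣF_x = 0: O_x − T·cos33° = 0 → O_x = 3384.3 × 0.838671 = 2838 lb.
ΣF_y = 0: O_y + T·sin33° − 2150 − 1350 = 0 → O_y = 3500 − 3384.3 × 0.544639 = 1657 lb.

T = 3384 lb, O_x = 2838 lb, O_y = 1657 lb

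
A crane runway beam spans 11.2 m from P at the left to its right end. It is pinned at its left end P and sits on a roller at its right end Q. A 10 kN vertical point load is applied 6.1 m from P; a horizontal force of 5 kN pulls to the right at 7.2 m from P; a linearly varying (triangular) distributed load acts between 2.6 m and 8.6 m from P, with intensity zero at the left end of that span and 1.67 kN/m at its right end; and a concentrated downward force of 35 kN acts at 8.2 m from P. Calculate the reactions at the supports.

P_x = -5.000 kN, P_y = 15.99 kN, Q_y = 34.02 kN

Resultant of the triangular load: ½ × 1.67 × 6 = 5.01 kN, acting at 6.6 m from P (one-third of the span from the peak).
Taking moments about P: Q_y·11.2 − 10·6.1 − (½·1.67·6)·6.6 − 35·8.2 = 0 → Q_y = 381.066/11.2 = 34.0237 ≈ 34.02 kN.
ΣF_y = 0: P_y + 34.0237 − 10 − ½·1.67·6 − 35 = 0 → P_y = 15.99 kN.
ΣF_x = 0: P_x + 5 = 0 → P_x = -5.000 kN.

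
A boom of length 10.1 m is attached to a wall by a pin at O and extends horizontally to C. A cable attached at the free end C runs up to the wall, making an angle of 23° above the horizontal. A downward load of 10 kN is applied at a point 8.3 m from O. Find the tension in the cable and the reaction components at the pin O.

T = 21.03 kN, O_x = 19.36 kN, O_y = 1.782 kN

ΣM about O: T·sin23°·10.1 − 10·8.3 = 0 → T = 83/(10.1·0.390731) = 21.0319 ≈ 21.03 kN.
ΣF_x = 0: O_x − T·cos23° = 0 → O_x = 21.0319 × 0.920505 = 19.36 kN.
ΣF_y = 0: O_y + T·sin23° − 10 = 0 → O_y = 10 − 21.0319 × 0.390731 = 1.782 kN.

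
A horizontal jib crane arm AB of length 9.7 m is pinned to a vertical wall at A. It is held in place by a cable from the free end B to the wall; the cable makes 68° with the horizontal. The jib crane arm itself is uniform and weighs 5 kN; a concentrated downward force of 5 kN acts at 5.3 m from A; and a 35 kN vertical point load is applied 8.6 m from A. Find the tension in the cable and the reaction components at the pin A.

ΣM about A: T·sin68°·9.7 − 5·4.85 − 5·5.3 − 35·8.6 = 0 → T = 351.75/(9.7·0.927184) = 39.1108 ≈ 39.11 kN.
ΣF_x = 0: A_x − T·cos68° = 0 → A_x = 39.1108 × 0.374607 = 14.65 kN.
ΣF_y = 0: A_y + T·sin68° − 5 − 5 − 35 = 0 → A_y = 45 − 39.1108 × 0.927184 = 8.737 kN.

T = 39.11 kN, A_x = 14.65 kN, A_y = 8.737 kN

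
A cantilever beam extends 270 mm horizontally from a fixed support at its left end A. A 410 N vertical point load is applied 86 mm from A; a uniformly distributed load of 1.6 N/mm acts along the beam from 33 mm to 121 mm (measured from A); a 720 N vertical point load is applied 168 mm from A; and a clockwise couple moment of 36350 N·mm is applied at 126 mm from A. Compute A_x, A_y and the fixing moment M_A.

Resultant of the distributed load: 1.6 × 88 = 140.8 N at 77 mm from A.
ΣF_x = 0: A_x = 0.
ΣF_y = 0: A_y − 410 − 1.6·88 − 720 = 0 → A_y = 1271 N.
ΣM about A: M_A − 410·86 − (1.6·88)·77 − 720·168 − 36350 = 0 → M_A = 203400 N·mm.

A_x = 0, A_y = 1271 N, M_A = 203400 N·mm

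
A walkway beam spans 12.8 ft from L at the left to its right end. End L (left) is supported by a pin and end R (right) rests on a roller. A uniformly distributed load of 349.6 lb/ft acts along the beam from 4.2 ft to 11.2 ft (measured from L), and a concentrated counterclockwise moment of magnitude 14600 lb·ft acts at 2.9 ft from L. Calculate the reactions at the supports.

Resultant of the distributed load: 349.6 × 7 = 2447.2 lb at 7.7 ft from L.
ΣM about L: R_y·12.8 − (349.6·7)·7.7 + 14600 = 0 → R_y = 4243.44/12.8 = 331.519 ≈ 331.5 lb.
ΣF_y = 0: L_y + 331.519 − 349.6·7 = 0 → L_y = 2116 lb.
ΣF_x = 0: no horizontal applied forces, so L_x = 0.

L_x = 0, L_y = 2116 lb, R_y = 331.5 lb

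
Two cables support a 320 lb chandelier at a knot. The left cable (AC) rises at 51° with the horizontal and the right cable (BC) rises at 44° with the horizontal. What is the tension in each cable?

ΣF_x = 0: −T_AC·cos51° + T_BC·cos44° = 0 → T_BC = 0.874858·T_AC.
ΣF_y = 0: T_AC·sin51° + T_BC·sin44° = 320.
Substitute: T_AC·(0.777146 + 0.874858·0.694658) = 320 → T_AC = 231.068 ≈ 231.1 lb.
Then T_BC = 0.874858 × 231.068 = 202.2 lb.

T_AC = 231.1 lb, T_BC = 202.2 lb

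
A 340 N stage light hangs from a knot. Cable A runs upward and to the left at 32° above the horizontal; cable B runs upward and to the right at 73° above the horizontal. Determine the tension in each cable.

ΣF_x = 0: −T_A·cos32° + T_B·cos73° = 0 → T_B = 2.90058·T_A.
ΣF_y = 0: T_A·sin32° + T_B·sin73° = 340.
Substitute: T_A·(0.529919 + 2.90058·0.956305) = 340 → T_A = 102.913 ≈ 102.9 N.
Then T_B = 2.90058 × 102.913 = 298.5 N.

T_A = 102.9 N, T_B = 298.5 N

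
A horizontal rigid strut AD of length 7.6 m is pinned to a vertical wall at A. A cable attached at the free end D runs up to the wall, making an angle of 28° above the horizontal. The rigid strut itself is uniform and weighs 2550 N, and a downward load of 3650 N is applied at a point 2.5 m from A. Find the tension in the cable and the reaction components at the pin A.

ΣM about A: T·sin28°·7.6 − 2550·3.8 − 3650·2.5 = 0 → T = 18815/(7.6·0.469472) = 5273.28 ≈ 5273 N.
ΣF_x = 0: A_x − T·cos28° = 0 → A_x = 5273.28 × 0.882948 = 4656 N.
ΣF_y = 0: A_y + T·sin28° − 2550 − 3650 = 0 → A_y = 6200 − 5273.28 × 0.469472 = 3724 N.

T = 5273 N, A_x = 4656 N, A_y = 3724 N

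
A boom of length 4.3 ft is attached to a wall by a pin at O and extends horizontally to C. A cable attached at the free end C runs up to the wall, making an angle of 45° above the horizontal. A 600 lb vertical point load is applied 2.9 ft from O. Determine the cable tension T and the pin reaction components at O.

T = 572.3 lb, O_x = 404.7 lb, O_y = 195.3 lb

ΣM about O: T·sin45°·4.3 − 600·2.9 = 0 → T = 1740/(4.3·0.707107) = 572.263 ≈ 572.3 lb.
ΣF_x = 0: O_x − T·cos45° = 0 → O_x = 572.263 × 0.707107 = 404.7 lb.
ΣF_y = 0: O_y + T·sin45° − 600 = 0 → O_y = 600 − 572.263 × 0.707107 = 195.3 lb.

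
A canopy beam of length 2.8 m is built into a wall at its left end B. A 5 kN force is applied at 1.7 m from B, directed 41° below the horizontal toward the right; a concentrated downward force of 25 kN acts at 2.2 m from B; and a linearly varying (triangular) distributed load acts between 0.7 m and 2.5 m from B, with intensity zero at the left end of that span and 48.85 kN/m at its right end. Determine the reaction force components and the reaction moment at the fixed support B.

B_x = -3.774 kN, B_y = 72.25 kN, M_B = 144.1 kN·m

Resultant of the triangular load: ½ × 48.85 × 1.8 = 43.965 kN, acting at 1.9 m from B (one-third of the span from the peak).
ΣF_x = 0: B_x + 5·cos41° = 0 → B_x = -3.774 kN.
ΣF_y = 0: B_y − 5·sin41° − 25 − ½·48.85·1.8 = 0 → B_y = 72.25 kN.
ΣM about B: M_B − 5·sin41°·1.7 − 25·2.2 − (½·48.85·1.8)·1.9 = 0 → M_B = 144.1 kN·m.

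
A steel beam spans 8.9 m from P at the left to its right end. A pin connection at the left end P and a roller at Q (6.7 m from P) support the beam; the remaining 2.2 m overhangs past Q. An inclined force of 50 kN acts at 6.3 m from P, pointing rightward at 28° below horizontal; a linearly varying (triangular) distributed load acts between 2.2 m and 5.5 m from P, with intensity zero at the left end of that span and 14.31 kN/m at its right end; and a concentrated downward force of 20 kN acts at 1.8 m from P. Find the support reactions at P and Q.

P_x = -44.15 kN, P_y = 24.13 kN, Q_y = 42.95 kN

Resultant of the triangular load: ½ × 14.31 × 3.3 = 23.6115 kN, acting at 4.4 m from P (one-third of the span from the peak).
Taking moments about P: Q_y·6.7 − 50·sin28°·6.3 − (½·14.31·3.3)·4.4 − 20·1.8 = 0 → Q_y = 287.774/6.7 = 42.9513 ≈ 42.95 kN.
ΣF_y = 0: P_y + 42.9513 − 50·sin28° − ½·14.31·3.3 − 20 = 0 → P_y = 24.13 kN.
ΣF_x = 0: P_x + 50·cos28° = 0 → P_x = -44.15 kN.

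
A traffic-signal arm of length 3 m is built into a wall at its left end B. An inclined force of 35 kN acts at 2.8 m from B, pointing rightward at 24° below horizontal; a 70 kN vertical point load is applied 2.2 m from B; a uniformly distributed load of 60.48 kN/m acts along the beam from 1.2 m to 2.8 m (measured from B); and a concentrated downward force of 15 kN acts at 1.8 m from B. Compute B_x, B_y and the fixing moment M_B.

B_x = -31.97 kN, B_y = 196.0 kN, M_B = 414.4 kN·m

Resultant of the distributed load: 60.48 × 1.6 = 96.768 kN at 2 m from B.
ΣF_x = 0: B_x + 35·cos24° = 0 → B_x = -31.97 kN.
ΣF_y = 0: B_y − 35·sin24° − 70 − 60.48·1.6 − 15 = 0 → B_y = 196.0 kN.
ΣM about B: M_B − 35·sin24°·2.8 − 70·2.2 − (60.48·1.6)·2 − 15·1.8 = 0 → M_B = 414.4 kN·m.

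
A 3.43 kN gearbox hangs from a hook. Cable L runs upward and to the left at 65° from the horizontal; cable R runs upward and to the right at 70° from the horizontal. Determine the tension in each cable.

ΣF_x = 0: −T_L·cos65° + T_R·cos70° = 0 → T_R = 1.23565·T_L.
ΣF_y = 0: T_L·sin65° + T_R·sin70° = 3.43.
Substitute: T_L·(0.906308 + 1.23565·0.939693) = 3.43 → T_L = 1.65906 ≈ 1.659 kN.
Then T_R = 1.23565 × 1.65906 = 2.050 kN.

T_L = 1.659 kN, T_R = 2.050 kN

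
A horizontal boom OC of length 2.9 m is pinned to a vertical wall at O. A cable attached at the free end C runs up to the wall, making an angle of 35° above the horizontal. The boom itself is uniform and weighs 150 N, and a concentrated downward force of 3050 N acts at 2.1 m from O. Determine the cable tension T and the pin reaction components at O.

ΣM about O: T·sin35°·2.9 − 150·1.45 − 3050·2.1 = 0 → T = 6622.5/(2.9·0.573576) = 3981.37 ≈ 3981 N.
ΣF_x = 0: O_x − T·cos35° = 0 → O_x = 3981.37 × 0.819152 = 3261 N.
ΣF_y = 0: O_y + T·sin35° − 150 − 3050 = 0 → O_y = 3200 − 3981.37 × 0.573576 = 916.4 N.

T = 3981 N, O_x = 3261 N, O_y = 916.4 N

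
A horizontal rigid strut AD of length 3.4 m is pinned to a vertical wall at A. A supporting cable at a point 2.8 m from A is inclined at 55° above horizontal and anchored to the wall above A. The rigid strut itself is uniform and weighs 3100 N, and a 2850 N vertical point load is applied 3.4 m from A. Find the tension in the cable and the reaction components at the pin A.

T = 6522 N, A_x = 3741 N, A_y = 607.1 N

ΣM about A: T·sin55°·2.8 − 3100·1.7 − 2850·3.4 = 0 → T = 14960/(2.8·0.819152) = 6522.42 ≈ 6522 N.
ΣF_x = 0: A_x − T·cos55° = 0 → A_x = 6522.42 × 0.573576 = 3741 N.
ΣF_y = 0: A_y + T·sin55° − 3100 − 2850 = 0 → A_y = 5950 − 6522.42 × 0.819152 = 607.1 N.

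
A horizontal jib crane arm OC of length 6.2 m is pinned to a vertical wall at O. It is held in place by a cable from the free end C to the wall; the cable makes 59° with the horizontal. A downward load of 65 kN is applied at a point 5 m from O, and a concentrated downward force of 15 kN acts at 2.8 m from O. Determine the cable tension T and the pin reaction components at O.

T = 69.06 kN, O_x = 35.57 kN, O_y = 20.81 kN

ΣM about O: T·sin59°·6.2 − 65·5 − 15·2.8 = 0 → T = 367/(6.2·0.857167) = 69.0572 ≈ 69.06 kN.
ΣF_x = 0: O_x − T·cos59° = 0 → O_x = 69.0572 × 0.515038 = 35.57 kN.
ΣF_y = 0: O_y + T·sin59° − 65 − 15 = 0 → O_y = 80 − 69.0572 × 0.857167 = 20.81 kN.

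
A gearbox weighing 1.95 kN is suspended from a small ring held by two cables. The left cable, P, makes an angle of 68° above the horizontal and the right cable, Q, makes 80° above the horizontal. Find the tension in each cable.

T_P = 0.6390 kN, T_Q = 1.378 kN

ΣF_x = 0: −T_P·cos68° + T_Q·cos80° = 0 → T_Q = 2.15727·T_P.
ΣF_y = 0: T_P·sin68° + T_Q·sin80° = 1.95.
Substitute: T_P·(0.927184 + 2.15727·0.984808) = 1.95 → T_P = 0.638992 ≈ 0.6390 kN.
Then T_Q = 2.15727 × 0.638992 = 1.378 kN.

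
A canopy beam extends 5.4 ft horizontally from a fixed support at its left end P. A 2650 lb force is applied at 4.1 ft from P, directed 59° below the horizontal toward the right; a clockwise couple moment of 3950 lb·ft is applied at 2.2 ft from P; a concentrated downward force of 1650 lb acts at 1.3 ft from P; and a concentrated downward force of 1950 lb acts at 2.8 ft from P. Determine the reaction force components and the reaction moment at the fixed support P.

ΣF_x = 0: P_x + 2650·cos59° = 0 → P_x = -1365 lb.
ΣF_y = 0: P_y − 2650·sin59° − 1650 − 1950 = 0 → P_y = 5871 lb.
ΣM about P: M_P − 2650·sin59°·4.1 − 3950 − 1650·1.3 − 1950·2.8 = 0 → M_P = 20870 lb·ft.

P_x = -1365 lb, P_y = 5871 lb, M_P = 20870 lb·ft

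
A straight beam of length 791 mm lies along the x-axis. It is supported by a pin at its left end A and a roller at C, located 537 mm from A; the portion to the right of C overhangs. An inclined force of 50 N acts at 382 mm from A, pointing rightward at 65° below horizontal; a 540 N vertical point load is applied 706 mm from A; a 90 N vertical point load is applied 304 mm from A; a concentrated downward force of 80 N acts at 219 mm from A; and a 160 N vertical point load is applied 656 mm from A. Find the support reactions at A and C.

Taking moments about A: C_y·537 − 50·sin65°·382 − 540·706 − 90·304 − 80·219 − 160·656 = 0 → C_y = 548390/537 = 1021.21 ≈ 1021 N.
ΣF_y = 0: A_y + 1021.21 − 50·sin65° − 540 − 90 − 80 − 160 = 0 → A_y = -105.9 N.
ΣF_x = 0: A_x + 50·cos65° = 0 → A_x = -21.13 N.

A_x = -21.13 N, A_y = -105.9 N, C_y = 1021 N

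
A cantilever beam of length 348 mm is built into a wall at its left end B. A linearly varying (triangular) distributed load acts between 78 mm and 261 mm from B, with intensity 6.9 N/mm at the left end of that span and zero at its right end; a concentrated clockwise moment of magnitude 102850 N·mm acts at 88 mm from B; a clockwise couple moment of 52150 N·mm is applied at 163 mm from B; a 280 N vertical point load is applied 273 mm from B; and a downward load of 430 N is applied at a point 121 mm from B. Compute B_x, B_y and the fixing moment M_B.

B_x = 0, B_y = 1341 N, M_B = 371200 N·mm

Resultant of the triangular load: ½ × 6.9 × 183 = 631.35 N, acting at 139 mm from B (one-third of the span from the peak).
ΣF_x = 0: B_x = 0.
ΣF_y = 0: B_y − ½·6.9·183 − 280 − 430 = 0 → B_y = 1341 N.
ΣM about B: M_B − (½·6.9·183)·139 − 102850 − 52150 − 280·273 − 430·121 = 0 → M_B = 371200 N·mm.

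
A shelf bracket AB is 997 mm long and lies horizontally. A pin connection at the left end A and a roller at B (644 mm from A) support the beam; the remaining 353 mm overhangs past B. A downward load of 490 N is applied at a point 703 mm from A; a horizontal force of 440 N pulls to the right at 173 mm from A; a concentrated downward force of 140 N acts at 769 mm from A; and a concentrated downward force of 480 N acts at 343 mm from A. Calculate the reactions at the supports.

A_x = -440.0 N, A_y = 152.3 N, B_y = 957.7 N

Taking moments about A: B_y·644 − 490·703 − 140·769 − 480·343 = 0 → B_y = 616770/644 = 957.717 ≈ 957.7 N.
ΣF_y = 0: A_y + 957.717 − 490 − 140 − 480 = 0 → A_y = 152.3 N.
ΣF_x = 0: A_x + 440 = 0 → A_x = -440.0 N.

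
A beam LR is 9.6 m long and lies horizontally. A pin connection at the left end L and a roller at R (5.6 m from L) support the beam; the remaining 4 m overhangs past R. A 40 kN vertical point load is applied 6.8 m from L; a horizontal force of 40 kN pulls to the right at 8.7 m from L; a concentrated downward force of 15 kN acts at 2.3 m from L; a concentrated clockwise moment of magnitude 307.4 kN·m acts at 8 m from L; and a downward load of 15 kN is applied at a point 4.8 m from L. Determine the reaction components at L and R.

ΣM about L: R_y·5.6 − 40·6.8 − 15·2.3 − 307.4 − 15·4.8 = 0 → R_y = 685.9/5.6 = 122.482 ≈ 122.5 kN.
ΣF_y = 0: L_y + 122.482 − 40 − 15 − 15 = 0 → L_y = -52.48 kN.
ΣF_x = 0: L_x + 40 = 0 → L_x = -40.00 kN.

L_x = -40.00 kN, L_y = -52.48 kN, R_y = 122.5 kN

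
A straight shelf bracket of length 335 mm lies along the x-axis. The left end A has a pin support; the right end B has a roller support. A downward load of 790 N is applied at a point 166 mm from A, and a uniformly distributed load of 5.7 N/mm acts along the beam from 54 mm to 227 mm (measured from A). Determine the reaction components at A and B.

Resultant of the distributed load: 5.7 × 173 = 986.1 N at 140.5 mm from A.
Taking moments about A: B_y·335 − 790·166 − (5.7·173)·140.5 = 0 → B_y = 269687.05/335 = 805.036 ≈ 805.0 N.
ΣF_y = 0: A_y + 805.036 − 790 − 5.7·173 = 0 → A_y = 971.1 N.
ΣF_x = 0: no horizontal applied forces, so A_x = 0.

A_x = 0, A_y = 971.1 N, B_y = 805.0 N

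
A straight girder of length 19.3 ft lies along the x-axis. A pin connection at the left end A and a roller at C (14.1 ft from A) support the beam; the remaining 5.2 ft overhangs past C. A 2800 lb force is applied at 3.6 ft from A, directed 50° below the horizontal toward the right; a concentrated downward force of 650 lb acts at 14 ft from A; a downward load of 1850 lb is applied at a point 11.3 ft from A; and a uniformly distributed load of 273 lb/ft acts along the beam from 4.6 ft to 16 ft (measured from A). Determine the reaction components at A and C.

Resultant of the distributed load: 273 × 11.4 = 3112.2 lb at 10.3 ft from A.
Taking moments about A: C_y·14.1 − 2800·sin50°·3.6 − 650·14 − 1850·11.3 − (273·11.4)·10.3 = 0 → C_y = 69782.4/14.1 = 4949.11 ≈ 4949 lb.
ΣF_y = 0: A_y + 4949.11 − 2800·sin50° − 650 − 1850 − 273·11.4 = 0 → A_y = 2808 lb.
ΣF_x = 0: A_x + 2800·cos50° = 0 → A_x = -1800 lb.

A_x = -1800 lb, A_y = 2808 lb, C_y = 4949 lb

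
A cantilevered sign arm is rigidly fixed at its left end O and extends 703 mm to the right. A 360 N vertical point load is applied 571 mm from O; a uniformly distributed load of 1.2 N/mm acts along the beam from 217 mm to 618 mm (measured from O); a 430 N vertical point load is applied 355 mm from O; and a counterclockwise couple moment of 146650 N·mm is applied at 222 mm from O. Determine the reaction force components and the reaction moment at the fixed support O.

Resultant of the distributed load: 1.2 × 401 = 481.2 N at 417.5 mm from O.
ΣF_x = 0: O_x = 0.
ΣF_y = 0: O_y − 360 − 1.2·401 − 430 = 0 → O_y = 1271 N.
ΣM about O: M_O − 360·571 − (1.2·401)·417.5 − 430·355 + 146650 = 0 → M_O = 412500 N·mm.

O_x = 0, O_y = 1271 N, M_O = 412500 N·mm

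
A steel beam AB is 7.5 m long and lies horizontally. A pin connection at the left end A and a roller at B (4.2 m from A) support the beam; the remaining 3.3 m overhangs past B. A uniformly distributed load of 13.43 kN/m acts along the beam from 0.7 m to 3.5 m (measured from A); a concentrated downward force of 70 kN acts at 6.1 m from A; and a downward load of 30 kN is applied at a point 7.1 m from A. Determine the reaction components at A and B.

A_x = 0, A_y = -33.58 kN, B_y = 171.2 kN

Resultant of the distributed load: 13.43 × 2.8 = 37.604 kN at 2.1 m from A.
Moments about A: B_y·4.2 − (13.43·2.8)·2.1 − 70·6.1 − 30·7.1 = 0 → B_y = 718.9684/4.2 = 171.183 ≈ 171.2 kN.
ΣF_y = 0: A_y + 171.183 − 13.43·2.8 − 70 − 30 = 0 → A_y = -33.58 kN.
ΣF_x = 0: no horizontal applied forces, so A_x = 0.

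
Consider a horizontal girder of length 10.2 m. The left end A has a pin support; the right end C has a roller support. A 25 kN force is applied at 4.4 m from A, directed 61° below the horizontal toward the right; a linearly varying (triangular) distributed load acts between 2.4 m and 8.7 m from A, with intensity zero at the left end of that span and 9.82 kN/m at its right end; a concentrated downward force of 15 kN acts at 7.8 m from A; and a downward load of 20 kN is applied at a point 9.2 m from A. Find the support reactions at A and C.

Resultant of the triangular load: ½ × 9.82 × 6.3 = 30.933 kN, acting at 6.6 m from A (one-third of the span from the peak).
Taking moments about A: C_y·10.2 − 25·sin61°·4.4 − (½·9.82·6.3)·6.6 − 15·7.8 − 20·9.2 = 0 → C_y = 601.366/10.2 = 58.9575 ≈ 58.96 kN.
ΣF_y = 0: A_y + 58.9575 − 25·sin61° − ½·9.82·6.3 − 15 − 20 = 0 → A_y = 28.84 kN.
ΣF_x = 0: A_x + 25·cos61° = 0 → A_x = -12.12 kN.

A_x = -12.12 kN, A_y = 28.84 kN, C_y = 58.96 kN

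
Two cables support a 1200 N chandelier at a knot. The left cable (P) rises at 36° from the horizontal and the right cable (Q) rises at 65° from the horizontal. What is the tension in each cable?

ΣF_x = 0: −T_P·cos36° + T_Q·cos65° = 0 → T_Q = 1.9143·T_P.
ΣF_y = 0: T_P·sin36° + T_Q·sin65° = 1200.
Substitute: T_P·(0.587785 + 1.9143·0.906308) = 1200 → T_P = 516.633 ≈ 516.6 N.
Then T_Q = 1.9143 × 516.633 = 989.0 N.

T_P = 516.6 N, T_Q = 989.0 N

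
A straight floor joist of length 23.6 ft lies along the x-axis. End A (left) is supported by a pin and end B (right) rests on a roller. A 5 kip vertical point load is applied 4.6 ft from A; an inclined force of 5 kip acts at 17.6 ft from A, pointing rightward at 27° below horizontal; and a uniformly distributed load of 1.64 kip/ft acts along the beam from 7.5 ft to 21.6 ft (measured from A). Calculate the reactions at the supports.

A_x = -4.455 kip, A_y = 13.47 kip, B_y = 16.92 kip

Resultant of the distributed load: 1.64 × 14.1 = 23.124 kip at 14.55 ft from A.
Moments about A: B_y·23.6 − 5·4.6 − 5·sin27°·17.6 − (1.64·14.1)·14.55 = 0 → B_y = 399.405/23.6 = 16.9239 ≈ 16.92 kip.
ΣF_y = 0: A_y + 16.9239 − 5 − 5·sin27° − 1.64·14.1 = 0 → A_y = 13.47 kip.
ΣF_x = 0: A_x + 5·cos27° = 0 → A_x = -4.455 kip.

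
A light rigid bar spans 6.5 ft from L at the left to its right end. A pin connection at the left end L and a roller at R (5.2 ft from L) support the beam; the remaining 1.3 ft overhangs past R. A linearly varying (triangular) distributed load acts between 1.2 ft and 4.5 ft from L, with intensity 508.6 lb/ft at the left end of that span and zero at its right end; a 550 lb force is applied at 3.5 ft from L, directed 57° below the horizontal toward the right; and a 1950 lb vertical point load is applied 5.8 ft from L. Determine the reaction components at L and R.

Resultant of the triangular load: ½ × 508.6 × 3.3 = 839.19 lb, acting at 2.3 ft from L (one-third of the span from the peak).
ΣM about L: R_y·5.2 − (½·508.6·3.3)·2.3 − 550·sin57°·3.5 − 1950·5.8 = 0 → R_y = 14854.6/5.2 = 2856.65 ≈ 2857 lb.
ΣF_y = 0: L_y + 2856.65 − ½·508.6·3.3 − 550·sin57° − 1950 = 0 → L_y = 393.8 lb.
ΣF_x = 0: L_x + 550·cos57° = 0 → L_x = -299.6 lb.

L_x = -299.6 lb, L_y = 393.8 lb, R_y = 2857 lb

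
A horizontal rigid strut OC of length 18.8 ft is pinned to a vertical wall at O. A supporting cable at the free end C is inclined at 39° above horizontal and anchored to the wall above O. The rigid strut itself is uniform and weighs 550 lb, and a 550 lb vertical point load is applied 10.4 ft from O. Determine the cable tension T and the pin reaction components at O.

T = 920.4 lb, O_x = 715.3 lb, O_y = 520.7 lb

ΣM about O: T·sin39°·18.8 − 550·9.4 − 550·10.4 = 0 → T = 10890/(18.8·0.62932) = 920.446 ≈ 920.4 lb.
ΣF_x = 0: O_x − T·cos39° = 0 → O_x = 920.446 × 0.777146 = 715.3 lb.
ΣF_y = 0: O_y + T·sin39° − 550 − 550 = 0 → O_y = 1100 − 920.446 × 0.62932 = 520.7 lb.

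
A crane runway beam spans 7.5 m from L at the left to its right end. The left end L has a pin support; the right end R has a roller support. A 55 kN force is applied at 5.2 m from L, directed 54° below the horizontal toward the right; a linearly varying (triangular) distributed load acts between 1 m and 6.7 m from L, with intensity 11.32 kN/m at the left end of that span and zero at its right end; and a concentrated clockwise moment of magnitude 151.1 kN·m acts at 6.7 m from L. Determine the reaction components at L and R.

Resultant of the triangular load: ½ × 11.32 × 5.7 = 32.262 kN, acting at 2.9 m from L (one-third of the span from the peak).
Moments about L: R_y·7.5 − 55·sin54°·5.2 − (½·11.32·5.7)·2.9 − 151.1 = 0 → R_y = 476.039/7.5 = 63.4719 ≈ 63.47 kN.
ΣF_y = 0: L_y + 63.4719 − 55·sin54° − ½·11.32·5.7 = 0 → L_y = 13.29 kN.
ΣF_x = 0: L_x + 55·cos54° = 0 → L_x = -32.33 kN.

L_x = -32.33 kN, L_y = 13.29 kN, R_y = 63.47 kN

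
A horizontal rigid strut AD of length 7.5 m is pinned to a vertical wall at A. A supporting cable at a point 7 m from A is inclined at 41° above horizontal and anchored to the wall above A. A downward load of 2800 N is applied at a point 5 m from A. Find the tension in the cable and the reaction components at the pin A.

T = 3049 N, A_x = 2301 N, A_y = 800.0 N

ΣM about A: T·sin41°·7 − 2800·5 = 0 → T = 14000/(7·0.656059) = 3048.51 ≈ 3049 N.
ΣF_x = 0: A_x − T·cos41° = 0 → A_x = 3048.51 × 0.75471 = 2301 N.
ΣF_y = 0: A_y + T·sin41° − 2800 = 0 → A_y = 2800 − 3048.51 × 0.656059 = 800.0 N.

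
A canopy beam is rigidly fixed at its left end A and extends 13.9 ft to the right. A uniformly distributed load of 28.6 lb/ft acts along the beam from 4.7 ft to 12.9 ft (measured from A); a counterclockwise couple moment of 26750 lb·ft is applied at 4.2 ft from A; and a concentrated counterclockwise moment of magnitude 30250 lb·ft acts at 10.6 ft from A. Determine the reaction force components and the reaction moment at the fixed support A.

A_x = 0, A_y = 234.5 lb, M_A = -54940 lb·ft

Resultant of the distributed load: 28.6 × 8.2 = 234.52 lb at 8.8 ft from A.
ΣF_x = 0: A_x = 0.
ΣF_y = 0: A_y − 28.6·8.2 = 0 → A_y = 234.5 lb.
ΣM about A: M_A − (28.6·8.2)·8.8 + 26750 + 30250 = 0 → M_A = -54940 lb·ft.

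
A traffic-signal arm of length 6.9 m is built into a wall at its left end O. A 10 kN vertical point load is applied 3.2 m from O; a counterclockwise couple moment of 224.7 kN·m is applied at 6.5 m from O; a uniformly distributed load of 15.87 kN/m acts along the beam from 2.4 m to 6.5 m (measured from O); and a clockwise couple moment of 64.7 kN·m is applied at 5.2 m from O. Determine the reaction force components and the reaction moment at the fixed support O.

Resultant of the distributed load: 15.87 × 4.1 = 65.067 kN at 4.45 m from O.
ΣF_x = 0: O_x = 0.
ΣF_y = 0: O_y − 10 − 15.87·4.1 = 0 → O_y = 75.07 kN.
ΣM about O: M_O − 10·3.2 + 224.7 − (15.87·4.1)·4.45 − 64.7 = 0 → M_O = 161.5 kN·m.

O_x = 0, O_y = 75.07 kN, M_O = 161.5 kN·m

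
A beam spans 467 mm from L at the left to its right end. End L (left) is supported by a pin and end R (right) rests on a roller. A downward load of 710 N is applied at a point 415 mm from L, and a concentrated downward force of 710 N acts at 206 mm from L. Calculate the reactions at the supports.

L_x = 0, L_y = 475.9 N, R_y = 944.1 N

Moments about L: R_y·467 − 710·415 − 710·206 = 0 → R_y = 440910/467 = 944.133 ≈ 944.1 N.
ΣF_y = 0: L_y + 944.133 − 710 − 710 = 0 → L_y = 475.9 N.
ΣF_x = 0: no horizontal applied forces, so L_x = 0.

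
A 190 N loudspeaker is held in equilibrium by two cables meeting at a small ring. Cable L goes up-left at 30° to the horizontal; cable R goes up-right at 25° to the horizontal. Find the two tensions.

ΣF_x = 0: −T_L·cos30° + T_R·cos25° = 0 → T_R = 0.955553·T_L.
ΣF_y = 0: T_L·sin30° + T_R·sin25° = 190.
Substitute: T_L·(0.5 + 0.955553·0.422618) = 190 → T_L = 210.216 ≈ 210.2 N.
Then T_R = 0.955553 × 210.216 = 200.9 N.

T_L = 210.2 N, T_R = 200.9 N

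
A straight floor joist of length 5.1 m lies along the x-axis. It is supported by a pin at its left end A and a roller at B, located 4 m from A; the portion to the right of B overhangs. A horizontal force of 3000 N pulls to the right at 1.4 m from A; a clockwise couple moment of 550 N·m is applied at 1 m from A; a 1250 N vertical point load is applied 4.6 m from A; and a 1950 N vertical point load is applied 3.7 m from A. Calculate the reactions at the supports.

A_x = -3000 N, A_y = -178.8 N, B_y = 3379 N

Moments about A: B_y·4 − 550 − 1250·4.6 − 1950·3.7 = 0 → B_y = 13515/4 = 3378.75 ≈ 3379 N.
ΣF_y = 0: A_y + 3378.75 − 1250 − 1950 = 0 → A_y = -178.8 N.
ΣF_x = 0: A_x + 3000 = 0 → A_x = -3000 N.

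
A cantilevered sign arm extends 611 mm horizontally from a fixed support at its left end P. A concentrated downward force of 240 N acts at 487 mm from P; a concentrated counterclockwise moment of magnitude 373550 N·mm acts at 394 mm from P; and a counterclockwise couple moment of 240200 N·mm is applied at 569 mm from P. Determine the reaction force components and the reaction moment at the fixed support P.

P_x = 0, P_y = 240.0 N, M_P = -496900 N·mm

ΣF_x = 0: P_x = 0.
ΣF_y = 0: P_y − 240 = 0 → P_y = 240.0 N.
ΣM about P: M_P − 240·487 + 373550 + 240200 = 0 → M_P = -496900 N·mm.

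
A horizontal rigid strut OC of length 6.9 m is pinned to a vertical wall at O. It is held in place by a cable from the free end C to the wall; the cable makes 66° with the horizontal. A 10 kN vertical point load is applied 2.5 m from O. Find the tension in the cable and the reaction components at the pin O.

ΣM about O: T·sin66°·6.9 − 10·2.5 = 0 → T = 25/(6.9·0.913545) = 3.96608 ≈ 3.966 kN.
ΣF_x = 0: O_x − T·cos66° = 0 → O_x = 3.96608 × 0.406737 = 1.613 kN.
ΣF_y = 0: O_y + T·sin66° − 10 = 0 → O_y = 10 − 3.96608 × 0.913545 = 6.377 kN.

T = 3.966 kN, O_x = 1.613 kN, O_y = 6.377 kN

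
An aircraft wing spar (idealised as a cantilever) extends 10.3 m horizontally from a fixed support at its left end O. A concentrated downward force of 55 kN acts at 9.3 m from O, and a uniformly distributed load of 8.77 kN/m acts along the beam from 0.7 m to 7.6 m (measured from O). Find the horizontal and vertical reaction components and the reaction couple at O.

Resultant of the distributed load: 8.77 × 6.9 = 60.513 kN at 4.15 m from O.
ΣF_x = 0: O_x = 0.
ΣF_y = 0: O_y − 55 − 8.77·6.9 = 0 → O_y = 115.5 kN.
ΣM about O: M_O − 55·9.3 − (8.77·6.9)·4.15 = 0 → M_O = 762.6 kN·m.

O_x = 0, O_y = 115.5 kN, M_O = 762.6 kN·m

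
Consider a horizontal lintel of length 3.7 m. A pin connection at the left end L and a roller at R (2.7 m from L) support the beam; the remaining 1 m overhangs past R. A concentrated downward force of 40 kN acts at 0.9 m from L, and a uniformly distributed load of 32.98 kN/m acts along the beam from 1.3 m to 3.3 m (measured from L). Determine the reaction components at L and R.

Resultant of the distributed load: 32.98 × 2 = 65.96 kN at 2.3 m from L.
Taking moments about L: R_y·2.7 − 40·0.9 − (32.98·2)·2.3 = 0 → R_y = 187.708/2.7 = 69.5215 ≈ 69.52 kN.
ΣF_y = 0: L_y + 69.5215 − 40 − 32.98·2 = 0 → L_y = 36.44 kN.
ΣF_x = 0: no horizontal applied forces, so L_x = 0.

L_x = 0, L_y = 36.44 kN, R_y = 69.52 kN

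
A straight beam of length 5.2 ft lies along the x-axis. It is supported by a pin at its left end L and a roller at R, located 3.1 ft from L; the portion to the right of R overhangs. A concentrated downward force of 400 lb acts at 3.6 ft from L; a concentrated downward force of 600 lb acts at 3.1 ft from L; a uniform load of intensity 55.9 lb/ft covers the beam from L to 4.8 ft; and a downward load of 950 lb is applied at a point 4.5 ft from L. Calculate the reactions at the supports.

Resultant of the distributed load: 55.9 × 4.8 = 268.32 lb at 2.4 ft from L.
Taking moments about L: R_y·3.1 − 400·3.6 − 600·3.1 − (55.9·4.8)·2.4 − 950·4.5 = 0 → R_y = 8218.968/3.1 = 2651.28 ≈ 2651 lb.
ΣF_y = 0: L_y + 2651.28 − 400 − 600 − 55.9·4.8 − 950 = 0 → L_y = -433.0 lb.
ΣF_x = 0: no horizontal applied forces, so L_x = 0.

L_x = 0, L_y = -433.0 lb, R_y = 2651 lb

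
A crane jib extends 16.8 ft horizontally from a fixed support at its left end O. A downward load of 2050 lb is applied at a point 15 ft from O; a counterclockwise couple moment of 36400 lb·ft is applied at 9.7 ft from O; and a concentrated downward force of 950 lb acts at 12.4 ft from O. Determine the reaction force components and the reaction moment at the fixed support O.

ΣF_x = 0: O_x = 0.
ΣF_y = 0: O_y − 2050 − 950 = 0 → O_y = 3000 lb.
ΣM about O: M_O − 2050·15 + 36400 − 950·12.4 = 0 → M_O = 6130 lb·ft.

O_x = 0, O_y = 3000 lb, M_O = 6130 lb·ft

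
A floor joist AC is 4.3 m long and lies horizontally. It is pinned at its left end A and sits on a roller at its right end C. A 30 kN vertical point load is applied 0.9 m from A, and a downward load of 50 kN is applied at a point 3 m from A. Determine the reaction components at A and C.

Moments about A: C_y·4.3 − 30·0.9 − 50·3 = 0 → C_y = 177/4.3 = 41.1628 ≈ 41.16 kN.
ΣF_y = 0: A_y + 41.1628 − 30 − 50 = 0 → A_y = 38.84 kN.
ΣF_x = 0: no horizontal applied forces, so A_x = 0.

A_x = 0, A_y = 38.84 kN, C_y = 41.16 kN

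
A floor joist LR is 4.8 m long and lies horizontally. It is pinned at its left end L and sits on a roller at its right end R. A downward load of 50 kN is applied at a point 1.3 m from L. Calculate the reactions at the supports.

L_x = 0, L_y = 36.46 kN, R_y = 13.54 kN

ΣM about L: R_y·4.8 − 50·1.3 = 0 → R_y = 65/4.8 = 13.5417 ≈ 13.54 kN.
ΣF_y = 0: L_y + 13.5417 − 50 = 0 → L_y = 36.46 kN.
ΣF_x = 0: no horizontal applied forces, so L_x = 0.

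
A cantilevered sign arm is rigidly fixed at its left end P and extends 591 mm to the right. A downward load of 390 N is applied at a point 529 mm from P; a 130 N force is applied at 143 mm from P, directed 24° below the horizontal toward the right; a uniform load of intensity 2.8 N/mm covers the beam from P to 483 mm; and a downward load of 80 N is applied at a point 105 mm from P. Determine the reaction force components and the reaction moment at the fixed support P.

P_x = -118.8 N, P_y = 1875 N, M_P = 548900 N·mm

Resultant of the distributed load: 2.8 × 483 = 1352.4 N at 241.5 mm from P.
ΣF_x = 0: P_x + 130·cos24° = 0 → P_x = -118.8 N.
ΣF_y = 0: P_y − 390 − 130·sin24° − 2.8·483 − 80 = 0 → P_y = 1875 N.
ΣM about P: M_P − 390·529 − 130·sin24°·143 − (2.8·483)·241.5 − 80·105 = 0 → M_P = 548900 N·mm.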